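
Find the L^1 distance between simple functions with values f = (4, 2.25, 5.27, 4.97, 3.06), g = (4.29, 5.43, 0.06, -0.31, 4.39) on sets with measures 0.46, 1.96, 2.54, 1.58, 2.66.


Step 1: Compute differences f_i - g_i:
  4 - 4.29 = -0.29
  2.25 - 5.43 = -3.18
  5.27 - 0.06 = 5.21
  4.97 - -0.31 = 5.28
  3.06 - 4.39 = -1.33
Step 2: Compute |diff|^1 * measure for each set:
  |-0.29|^1 * 0.46 = 0.29 * 0.46 = 0.1334
  |-3.18|^1 * 1.96 = 3.18 * 1.96 = 6.2328
  |5.21|^1 * 2.54 = 5.21 * 2.54 = 13.2334
  |5.28|^1 * 1.58 = 5.28 * 1.58 = 8.3424
  |-1.33|^1 * 2.66 = 1.33 * 2.66 = 3.5378
Step 3: Sum = 31.4798
Step 4: ||f-g||_1 = (31.4798)^(1/1) = 31.4798


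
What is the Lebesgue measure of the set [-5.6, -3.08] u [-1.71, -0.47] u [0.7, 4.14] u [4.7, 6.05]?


For pairwise disjoint intervals, m(union) = sum of lengths.
= (-3.08 - -5.6) + (-0.47 - -1.71) + (4.14 - 0.7) + (6.05 - 4.7)
= 2.52 + 1.24 + 3.44 + 1.35
= 8.55


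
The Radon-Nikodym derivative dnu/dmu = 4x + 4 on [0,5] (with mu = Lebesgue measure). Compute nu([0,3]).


nu(A) = integral_A (dnu/dmu) dmu = integral_0^3 (4x + 4) dx
Step 1: Antiderivative F(x) = (4/2)x^2 + 4x
Step 2: F(3) = (4/2)*3^2 + 4*3 = 18 + 12 = 30
Step 3: F(0) = (4/2)*0^2 + 4*0 = 0.0 + 0 = 0.0
Step 4: nu([0,3]) = F(3) - F(0) = 30 - 0.0 = 30


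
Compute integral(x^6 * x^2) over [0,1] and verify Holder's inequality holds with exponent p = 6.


Step 1: Exact integral of f*g = integral(x^8, 0, 1) = 1/9
     = 0.111111
Step 2: Holder bound with p=6, q=1.2:
  ||f||_p = (integral x^36 dx)^(1/6) = (1/37)^(1/6) = 0.547814
  ||g||_q = (integral x^2.4 dx)^(1/1.2) = (1/3.4)^(1/1.2) = 0.360662
Step 3: Holder bound = ||f||_p * ||g||_q = 0.547814 * 0.360662 = 0.197576
Verification: 0.111111 <= 0.197576 (Holder holds)


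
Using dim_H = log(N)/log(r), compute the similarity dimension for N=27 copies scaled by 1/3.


For a self-similar set with N copies scaled by 1/r:
dim_H = log(N)/log(r) = log(27)/log(3)
= 3.295837/1.098612
= 3


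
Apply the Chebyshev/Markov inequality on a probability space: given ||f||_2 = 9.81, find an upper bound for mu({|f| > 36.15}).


Chebyshev/Markov inequality: mu(|f| > eps) <= (||f||_p / eps)^p
Step 1: ||f||_2 / eps = 9.81 / 36.15 = 0.271369
Step 2: Raise to power p = 2:
  (0.271369)^2 = 0.073641
Step 3: Therefore mu(|f| > 36.15) <= 0.073641


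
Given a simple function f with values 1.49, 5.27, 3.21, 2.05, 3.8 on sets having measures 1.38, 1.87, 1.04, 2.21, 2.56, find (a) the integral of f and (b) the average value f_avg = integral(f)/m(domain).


Step 1: Integral = sum(value_i * measure_i)
= 1.49*1.38 + 5.27*1.87 + 3.21*1.04 + 2.05*2.21 + 3.8*2.56
= 2.0562 + 9.8549 + 3.3384 + 4.5305 + 9.728
= 29.508
Step 2: Total measure of domain = 1.38 + 1.87 + 1.04 + 2.21 + 2.56 = 9.06
Step 3: Average value = 29.508 / 9.06 = 3.256954


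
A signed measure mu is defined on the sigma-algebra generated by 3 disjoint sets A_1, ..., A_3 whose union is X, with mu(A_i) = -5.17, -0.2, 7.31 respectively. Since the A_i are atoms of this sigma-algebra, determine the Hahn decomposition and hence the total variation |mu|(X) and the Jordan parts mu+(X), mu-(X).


Step 1: Every measurable set is a union of atoms (the cells / points), so a Hahn decomposition is
  obtained by grouping atoms by sign: P = union of atoms with mu > 0, N = union of the remaining atoms.
  Atoms in P (indices): 3;  atoms in N (indices): 1, 2
  Positive values: 7.31
  Negative values: -5.17, -0.2
Step 2: mu+(X) = mu(P) = sum of positive atom values = 7.31
Step 3: mu-(X) = -mu(N) = sum of |negative atom values| = 5.37
Step 4: |mu|(X) = mu+(X) + mu-(X) = 7.31 + 5.37 = 12.68


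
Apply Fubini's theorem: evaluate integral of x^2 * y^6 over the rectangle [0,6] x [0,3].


By Fubini's theorem, the double integral factors as a product of single integrals:
Step 1: integral_0^6 x^2 dx = [x^3/3] from 0 to 6
     = 6^3/3 = 72
Step 2: integral_0^3 y^6 dy = [y^7/7] from 0 to 3
     = 3^7/7 = 312.428571
Step 3: Double integral = 72 * 312.428571 = 22494.857143


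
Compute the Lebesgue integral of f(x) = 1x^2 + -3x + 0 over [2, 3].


The Lebesgue integral of a Riemann-integrable function agrees with the Riemann integral.
Antiderivative F(x) = (1/3)x^3 + (-3/2)x^2 + 0x
F(3) = (1/3)*3^3 + (-3/2)*3^2 + 0*3
     = (1/3)*27 + (-3/2)*9 + 0*3
     = 9 + -13.5 + 0
     = -4.5
F(2) = -3.333333
Integral = F(3) - F(2) = -4.5 - -3.333333 = -1.166667


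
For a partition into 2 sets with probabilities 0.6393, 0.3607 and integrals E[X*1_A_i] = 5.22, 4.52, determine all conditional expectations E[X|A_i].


For each cell A_i: E[X|A_i] = E[X*1_A_i] / P(A_i)
Step 1: E[X|A_1] = 5.22 / 0.6393 = 8.165181
Step 2: E[X|A_2] = 4.52 / 0.3607 = 12.531189
Verification: E[X] = sum E[X*1_A_i] = 5.22 + 4.52 = 9.74


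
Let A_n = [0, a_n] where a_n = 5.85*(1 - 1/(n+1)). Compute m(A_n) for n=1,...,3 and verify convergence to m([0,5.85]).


By continuity of measure from below: if A_n increases to A, then m(A_n) -> m(A).
Here A = [0, 5.85], so m(A) = 5.85
Step 1: a_1 = 5.85*(1 - 1/2) = 2.925, m(A_1) = 2.925
Step 2: a_2 = 5.85*(1 - 1/3) = 3.9, m(A_2) = 3.9
Step 3: a_3 = 5.85*(1 - 1/4) = 4.3875, m(A_3) = 4.3875
Limit: m(A_n) -> m([0,5.85]) = 5.85


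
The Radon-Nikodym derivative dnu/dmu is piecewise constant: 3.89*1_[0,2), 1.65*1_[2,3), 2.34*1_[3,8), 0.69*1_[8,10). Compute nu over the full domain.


Integrate each piece of the Radon-Nikodym derivative:
Step 1: integral_0^2 3.89 dx = 3.89*(2-0) = 3.89*2 = 7.78
Step 2: integral_2^3 1.65 dx = 1.65*(3-2) = 1.65*1 = 1.65
Step 3: integral_3^8 2.34 dx = 2.34*(8-3) = 2.34*5 = 11.7
Step 4: integral_8^10 0.69 dx = 0.69*(10-8) = 0.69*2 = 1.38
Total: 7.78 + 1.65 + 11.7 + 1.38 = 22.51


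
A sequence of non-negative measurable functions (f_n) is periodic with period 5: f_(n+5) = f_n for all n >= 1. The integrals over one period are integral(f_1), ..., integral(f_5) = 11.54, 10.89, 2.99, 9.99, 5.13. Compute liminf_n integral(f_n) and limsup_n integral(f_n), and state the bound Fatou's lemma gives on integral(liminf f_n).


The sequence (integral(f_n)) is periodic with period 5, repeating the values 11.54, 10.89, 2.99, 9.99, 5.13 indefinitely.
Step 1: For a periodic sequence, every tail (a_m, a_(m+1), ...) contains all 5 period values infinitely often.
Step 2: Hence inf of every tail = min of the period values = min(11.54, 10.89, 2.99, 9.99, 5.13) = 2.99.
        liminf_n integral(f_n) = sup over m of (inf of tail from m) = 2.99.
Step 3: Similarly sup of every tail = max of the period values = 11.54.
        limsup_n integral(f_n) = 11.54.
Step 4: Fatou's lemma: integral(liminf_n f_n) <= liminf_n integral(f_n) = 2.99.
        So the integral of the pointwise liminf is at most 2.99.


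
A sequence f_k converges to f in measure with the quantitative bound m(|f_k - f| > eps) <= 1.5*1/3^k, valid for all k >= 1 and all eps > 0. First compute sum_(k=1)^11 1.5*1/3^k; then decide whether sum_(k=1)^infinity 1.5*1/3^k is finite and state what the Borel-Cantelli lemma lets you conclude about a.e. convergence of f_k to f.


Step 1: List the terms 1.5*1/3^k for k = 1 to 11:
  k=1: 0.5
  k=2: 0.166667
  k=3: 0.055556
  k=4: 0.018519
  k=5: 0.006173
  k=6: 0.002058
  k=7: 6.858711e-04
  k=8: 2.286237e-04
  k=9: 7.620790e-05
  k=10: 2.540263e-05
  k=11: 8.467544e-06
Step 2: Partial sum = 0.5 + 0.166667 + 0.055556 + 0.018519 + 0.006173 + 0.002058 + 6.858711e-04 + 2.286237e-04 + 7.620790e-05 + 2.540263e-05 + 8.467544e-06
     = 0.749996
Step 3: The full series sum_(k>=1) 1.5*1/3^k converges (geometric series with ratio 1/3 < 1; a constant multiple of a convergent series converges).
Step 4: Fix eps > 0. Since sum_k m(|f_k - f| > eps) < infinity, the Borel-Cantelli lemma gives
        m(limsup_k {|f_k - f| > eps}) = 0, i.e. for a.e. x, |f_k(x) - f(x)| <= eps for all large k.
        Applying this with eps = 1/j for j = 1, 2, ... and intersecting the countably many full-measure sets,
        for a.e. x we get limsup_k |f_k(x) - f(x)| <= 1/j for every j, hence f_k -> f almost everywhere.
Conclusion: series converges; Borel-Cantelli yields f_k -> f a.e.


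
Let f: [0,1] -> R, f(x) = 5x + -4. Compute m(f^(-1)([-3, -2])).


f^(-1)([-3, -2]) = {x : -3 <= 5x + -4 <= -2}
Solving: (-3 - -4)/5 <= x <= (-2 - -4)/5
= [0.2, 0.4]
Intersecting with [0,1]: [0.2, 0.4]
Measure = 0.4 - 0.2 = 0.2


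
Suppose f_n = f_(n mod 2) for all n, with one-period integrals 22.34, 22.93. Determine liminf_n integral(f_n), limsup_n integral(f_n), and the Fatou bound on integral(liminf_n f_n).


The sequence (integral(f_n)) is periodic with period 2, repeating the values 22.34, 22.93 indefinitely.
Step 1: For a periodic sequence, every tail (a_m, a_(m+1), ...) contains all 2 period values infinitely often.
Step 2: Hence inf of every tail = min of the period values = min(22.34, 22.93) = 22.34.
        liminf_n integral(f_n) = sup over m of (inf of tail from m) = 22.34.
Step 3: Similarly sup of every tail = max of the period values = 22.93.
        limsup_n integral(f_n) = 22.93.
Step 4: Fatou's lemma: integral(liminf_n f_n) <= liminf_n integral(f_n) = 22.34.
        So the integral of the pointwise liminf is at most 22.34.


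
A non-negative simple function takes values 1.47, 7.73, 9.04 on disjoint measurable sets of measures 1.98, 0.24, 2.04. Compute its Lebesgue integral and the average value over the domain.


Step 1: Integral = sum(value_i * measure_i)
= 1.47*1.98 + 7.73*0.24 + 9.04*2.04
= 2.9106 + 1.8552 + 18.4416
= 23.2074
Step 2: Total measure of domain = 1.98 + 0.24 + 2.04 = 4.26
Step 3: Average value = 23.2074 / 4.26 = 5.447746


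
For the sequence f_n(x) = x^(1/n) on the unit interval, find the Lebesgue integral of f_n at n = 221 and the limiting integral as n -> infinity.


At n = 221: f_221(x) = x^(1/221).
Step 1: integral(x^(1/221), 0, 1) = [x^(1/221+1) / (1/221+1)] from 0 to 1
     = 1 / (1/221 + 1) = 1 / ((221+1)/221) = 221/(221+1)
     = 221/222 = 0.995495
Step 2: As n -> infinity, f_n(x) = x^(1/n) -> 1 for x in (0,1], and f_n is increasing in n.
By MCT, lim_n integral(f_n) = integral(lim_n f_n) = integral(1, 0, 1) = 1.
Step 3: Verify convergence: 221/222 = 0.995495 -> 1


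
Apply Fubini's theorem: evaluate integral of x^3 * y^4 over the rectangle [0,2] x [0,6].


By Fubini's theorem, the double integral factors as a product of single integrals:
Step 1: integral_0^2 x^3 dx = [x^4/4] from 0 to 2
     = 2^4/4 = 4
Step 2: integral_0^6 y^4 dy = [y^5/5] from 0 to 6
     = 6^5/5 = 1555.2
Step 3: Double integral = 4 * 1555.2 = 6220.8


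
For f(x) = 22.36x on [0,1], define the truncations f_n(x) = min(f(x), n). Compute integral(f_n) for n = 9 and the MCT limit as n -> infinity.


f(x) = 22.36x on [0,1]; f_n(x) = min(22.36x, n). At n = 9:
Step 1: f(x) reaches 9 at x = 9/22.36 = 0.402504
Step 2: integral(f_9) = integral(22.36x, 0, 0.402504) + integral(9, 0.402504, 1)
       = 22.36*0.402504^2/2 + 9*(1 - 0.402504)
       = 1.81127 + 5.37746
       = 7.18873
Step 3: As n -> infinity, f_n increases to f, so by MCT integral(f_n) -> integral(f) = 22.36/2 = 11.18.
Convergence: integral(f_9) = 7.18873 -> 11.18 as n -> infinity


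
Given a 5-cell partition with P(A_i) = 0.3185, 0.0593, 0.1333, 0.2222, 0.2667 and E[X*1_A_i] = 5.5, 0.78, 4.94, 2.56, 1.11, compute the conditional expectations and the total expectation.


For each cell A_i: E[X|A_i] = E[X*1_A_i] / P(A_i)
Step 1: E[X|A_1] = 5.5 / 0.3185 = 17.268446
Step 2: E[X|A_2] = 0.78 / 0.0593 = 13.153457
Step 3: E[X|A_3] = 4.94 / 0.1333 = 37.059265
Step 4: E[X|A_4] = 2.56 / 0.2222 = 11.521152
Step 5: E[X|A_5] = 1.11 / 0.2667 = 4.16198
Verification: E[X] = sum E[X*1_A_i] = 5.5 + 0.78 + 4.94 + 2.56 + 1.11 = 14.89


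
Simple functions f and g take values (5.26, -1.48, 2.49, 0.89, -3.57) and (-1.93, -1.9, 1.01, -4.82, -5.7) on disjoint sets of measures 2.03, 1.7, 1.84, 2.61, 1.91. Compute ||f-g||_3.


Step 1: Compute differences f_i - g_i:
  5.26 - -1.93 = 7.19
  -1.48 - -1.9 = 0.42
  2.49 - 1.01 = 1.48
  0.89 - -4.82 = 5.71
  -3.57 - -5.7 = 2.13
Step 2: Compute |diff|^3 * measure for each set:
  |7.19|^3 * 2.03 = 371.694959 * 2.03 = 754.540767
  |0.42|^3 * 1.7 = 0.074088 * 1.7 = 0.12595
  |1.48|^3 * 1.84 = 3.241792 * 1.84 = 5.964897
  |5.71|^3 * 2.61 = 186.169411 * 2.61 = 485.902163
  |2.13|^3 * 1.91 = 9.663597 * 1.91 = 18.45747
Step 3: Sum = 1264.991247
Step 4: ||f-g||_3 = (1264.991247)^(1/3) = 10.815066


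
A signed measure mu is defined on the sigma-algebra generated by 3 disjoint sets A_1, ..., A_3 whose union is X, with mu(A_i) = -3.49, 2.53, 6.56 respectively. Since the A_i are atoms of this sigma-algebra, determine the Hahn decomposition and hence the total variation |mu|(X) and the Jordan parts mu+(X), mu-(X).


Step 1: Every measurable set is a union of atoms (the cells / points), so a Hahn decomposition is
  obtained by grouping atoms by sign: P = union of atoms with mu > 0, N = union of the remaining atoms.
  Atoms in P (indices): 2, 3;  atoms in N (indices): 1
  Positive values: 2.53, 6.56
  Negative values: -3.49
Step 2: mu+(X) = mu(P) = sum of positive atom values = 9.09
Step 3: mu-(X) = -mu(N) = sum of |negative atom values| = 3.49
Step 4: |mu|(X) = mu+(X) + mu-(X) = 9.09 + 3.49 = 12.58


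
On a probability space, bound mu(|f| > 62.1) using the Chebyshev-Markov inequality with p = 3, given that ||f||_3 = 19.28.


Chebyshev/Markov inequality: mu(|f| > eps) <= (||f||_p / eps)^p
Step 1: ||f||_3 / eps = 19.28 / 62.1 = 0.310467
Step 2: Raise to power p = 3:
  (0.310467)^3 = 0.029926
Step 3: Therefore mu(|f| > 62.1) <= 0.029926


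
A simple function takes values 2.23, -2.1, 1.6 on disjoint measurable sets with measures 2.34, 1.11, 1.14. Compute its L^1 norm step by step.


Step 1: Compute |f_i|^1 for each value:
  |2.23|^1 = 2.23
  |-2.1|^1 = 2.1
  |1.6|^1 = 1.6
Step 2: Multiply by measures and sum:
  2.23 * 2.34 = 5.2182
  2.1 * 1.11 = 2.331
  1.6 * 1.14 = 1.824
Sum = 5.2182 + 2.331 + 1.824 = 9.3732
Step 3: Take the p-th root:
||f||_1 = (9.3732)^(1/1) = 9.3732


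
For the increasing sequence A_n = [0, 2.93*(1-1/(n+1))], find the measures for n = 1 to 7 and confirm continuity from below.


By continuity of measure from below: if A_n increases to A, then m(A_n) -> m(A).
Here A = [0, 2.93], so m(A) = 2.93
Step 1: a_1 = 2.93*(1 - 1/2) = 1.465, m(A_1) = 1.465
Step 2: a_2 = 2.93*(1 - 1/3) = 1.9533, m(A_2) = 1.9533
Step 3: a_3 = 2.93*(1 - 1/4) = 2.1975, m(A_3) = 2.1975
Step 4: a_4 = 2.93*(1 - 1/5) = 2.344, m(A_4) = 2.344
Step 5: a_5 = 2.93*(1 - 1/6) = 2.4417, m(A_5) = 2.4417
Step 6: a_6 = 2.93*(1 - 1/7) = 2.5114, m(A_6) = 2.5114
Step 7: a_7 = 2.93*(1 - 1/8) = 2.5638, m(A_7) = 2.5638
Limit: m(A_n) -> m([0,2.93]) = 2.93


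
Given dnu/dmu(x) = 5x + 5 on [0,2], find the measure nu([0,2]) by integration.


nu(A) = integral_A (dnu/dmu) dmu = integral_0^2 (5x + 5) dx
Step 1: Antiderivative F(x) = (5/2)x^2 + 5x
Step 2: F(2) = (5/2)*2^2 + 5*2 = 10 + 10 = 20
Step 3: F(0) = (5/2)*0^2 + 5*0 = 0.0 + 0 = 0.0
Step 4: nu([0,2]) = F(2) - F(0) = 20 - 0.0 = 20


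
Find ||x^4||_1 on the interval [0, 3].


Step 1: ||f||_1 = (integral_0^3 |x^4|^1 dx)^(1/1)
     = (integral_0^3 x^4 dx)^(1/1)
Step 2: integral_0^3 x^4 dx = [x^5/(5)] from 0 to 3 = 3^5/5
     = 243/5 = 48.6
Step 3: ||f||_1 = (48.6)^(1/1) = 48.6


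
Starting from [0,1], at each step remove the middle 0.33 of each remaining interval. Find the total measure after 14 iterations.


Step 1: At each step, fraction remaining = 1 - 0.33 = 0.67
Step 2: After 14 steps, measure = (0.67)^14
Result = 0.003673


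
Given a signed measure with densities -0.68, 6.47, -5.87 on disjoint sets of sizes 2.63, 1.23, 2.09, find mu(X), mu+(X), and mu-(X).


Step 1: Compute signed measure on each set:
  Set 1: -0.68 * 2.63 = -1.7884
  Set 2: 6.47 * 1.23 = 7.9581
  Set 3: -5.87 * 2.09 = -12.2683
Step 2: Total signed measure = (-1.7884) + (7.9581) + (-12.2683)
     = -6.0986
Step 3: Positive part mu+(X) = sum of positive contributions = 7.9581
Step 4: Negative part mu-(X) = |sum of negative contributions| = 14.0567


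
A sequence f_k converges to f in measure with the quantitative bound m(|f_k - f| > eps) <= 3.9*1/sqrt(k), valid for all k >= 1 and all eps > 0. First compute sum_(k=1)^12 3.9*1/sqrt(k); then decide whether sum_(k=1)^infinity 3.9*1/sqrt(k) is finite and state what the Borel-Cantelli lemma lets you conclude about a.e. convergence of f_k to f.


Step 1: List the terms 3.9*1/sqrt(k) for k = 1 to 12:
  k=1: 3.9
  k=2: 2.757716
  k=3: 2.251666
  k=4: 1.95
  k=5: 1.744133
  k=6: 1.592168
  k=7: 1.474061
  k=8: 1.378858
  k=9: 1.3
  k=10: 1.233288
  k=11: 1.175894
  k=12: 1.125833
Step 2: Partial sum = 3.9 + 2.757716 + 2.251666 + 1.95 + 1.744133 + 1.592168 + 1.474061 + 1.378858 + 1.3 + 1.233288 + 1.175894 + 1.125833
     = 21.883619
Step 3: The full series sum_(k>=1) 3.9*1/sqrt(k) diverges (p-series with p = 1/2 <= 1; a nonzero constant multiple of a divergent series diverges).
Step 4: The (first) Borel-Cantelli lemma requires a summable sequence of measures, so it does not apply here;
        from this bound alone no conclusion about a.e. convergence can be drawn (convergence in measure still
        gives an a.e.-convergent subsequence, but not a.e. convergence of the whole sequence).
Conclusion: series diverges; Borel-Cantelli is inconclusive about a.e. convergence of f_k.


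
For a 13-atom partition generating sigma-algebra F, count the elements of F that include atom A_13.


Each element of F is a union of some subset S of the 13 atoms.
The element contains A_13 iff A_13 is in S.
So we count subsets S of {A_1,...,A_13} with A_13 in S: choose freely among the other 12 atoms.
Count = 2^(13-1) = 2^12 = 4096.


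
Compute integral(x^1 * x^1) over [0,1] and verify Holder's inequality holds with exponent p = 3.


Step 1: Exact integral of f*g = integral(x^2, 0, 1) = 1/3
     = 0.333333
Step 2: Holder bound with p=3, q=1.5:
  ||f||_p = (integral x^3 dx)^(1/3) = (1/4)^(1/3) = 0.629961
  ||g||_q = (integral x^1.5 dx)^(1/1.5) = (1/2.5)^(1/1.5) = 0.542884
Step 3: Holder bound = ||f||_p * ||g||_q = 0.629961 * 0.542884 = 0.341995
Verification: 0.333333 <= 0.341995 (Holder holds)


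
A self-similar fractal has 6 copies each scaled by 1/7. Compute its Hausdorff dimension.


For a self-similar set with N copies scaled by 1/r:
dim_H = log(N)/log(r) = log(6)/log(7)
= 1.791759/1.94591
= 0.920782


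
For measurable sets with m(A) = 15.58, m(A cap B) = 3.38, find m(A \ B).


m(A \ B) = m(A) - m(A n B)
= 15.58 - 3.38
= 12.2


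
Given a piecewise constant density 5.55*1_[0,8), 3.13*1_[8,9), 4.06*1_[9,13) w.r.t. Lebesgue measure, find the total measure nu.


Integrate each piece of the Radon-Nikodym derivative:
Step 1: integral_0^8 5.55 dx = 5.55*(8-0) = 5.55*8 = 44.4
Step 2: integral_8^9 3.13 dx = 3.13*(9-8) = 3.13*1 = 3.13
Step 3: integral_9^13 4.06 dx = 4.06*(13-9) = 4.06*4 = 16.24
Total: 44.4 + 3.13 + 16.24 = 63.77


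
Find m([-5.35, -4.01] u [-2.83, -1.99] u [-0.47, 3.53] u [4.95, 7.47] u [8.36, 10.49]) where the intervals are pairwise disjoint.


For pairwise disjoint intervals, m(union) = sum of lengths.
= (-4.01 - -5.35) + (-1.99 - -2.83) + (3.53 - -0.47) + (7.47 - 4.95) + (10.49 - 8.36)
= 1.34 + 0.84 + 4 + 2.52 + 2.13
= 10.83


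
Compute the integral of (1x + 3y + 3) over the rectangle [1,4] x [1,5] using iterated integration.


By Fubini, integrate in x first, then y.
Step 1: Fix y, integrate over x in [1,4]:
  integral(1x + 3y + 3, x=1..4)
  = 1*(4^2 - 1^2)/2 + (3y + 3)*(4 - 1)
  = 7.5 + (3y + 3)*3
  = 7.5 + 9y + 9
  = 16.5 + 9y
Step 2: Integrate over y in [1,5]:
  integral(16.5 + 9y, y=1..5)
  = 16.5*4 + 9*(5^2 - 1^2)/2
  = 66 + 108
  = 174


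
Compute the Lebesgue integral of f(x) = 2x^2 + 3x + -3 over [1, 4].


The Lebesgue integral of a Riemann-integrable function agrees with the Riemann integral.
Antiderivative F(x) = (2/3)x^3 + (3/2)x^2 + -3x
F(4) = (2/3)*4^3 + (3/2)*4^2 + -3*4
     = (2/3)*64 + (3/2)*16 + -3*4
     = 42.666667 + 24 + -12
     = 54.666667
F(1) = -0.833333
Integral = F(4) - F(1) = 54.666667 - -0.833333 = 55.5


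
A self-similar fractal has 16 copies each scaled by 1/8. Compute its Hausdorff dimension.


For a self-similar set with N copies scaled by 1/r:
dim_H = log(N)/log(r) = log(16)/log(8)
= 2.772589/2.079442
= 1.333333


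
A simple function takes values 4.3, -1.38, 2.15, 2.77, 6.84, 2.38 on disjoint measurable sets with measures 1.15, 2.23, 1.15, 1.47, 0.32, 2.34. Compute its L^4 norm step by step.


Step 1: Compute |f_i|^4 for each value:
  |4.3|^4 = 341.8801
  |-1.38|^4 = 3.626739
  |2.15|^4 = 21.367506
  |2.77|^4 = 58.873394
  |6.84|^4 = 2188.892367
  |2.38|^4 = 32.085427
Step 2: Multiply by measures and sum:
  341.8801 * 1.15 = 393.162115
  3.626739 * 2.23 = 8.087629
  21.367506 * 1.15 = 24.572632
  58.873394 * 1.47 = 86.54389
  2188.892367 * 0.32 = 700.445558
  32.085427 * 2.34 = 75.0799
Sum = 393.162115 + 8.087629 + 24.572632 + 86.54389 + 700.445558 + 75.0799 = 1287.891723
Step 3: Take the p-th root:
||f||_4 = (1287.891723)^(1/4) = 5.990593


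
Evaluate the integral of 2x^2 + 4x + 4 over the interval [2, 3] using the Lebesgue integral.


The Lebesgue integral of a Riemann-integrable function agrees with the Riemann integral.
Antiderivative F(x) = (2/3)x^3 + (4/2)x^2 + 4x
F(3) = (2/3)*3^3 + (4/2)*3^2 + 4*3
     = (2/3)*27 + (4/2)*9 + 4*3
     = 18 + 18 + 12
     = 48
F(2) = 21.333333
Integral = F(3) - F(2) = 48 - 21.333333 = 26.666667


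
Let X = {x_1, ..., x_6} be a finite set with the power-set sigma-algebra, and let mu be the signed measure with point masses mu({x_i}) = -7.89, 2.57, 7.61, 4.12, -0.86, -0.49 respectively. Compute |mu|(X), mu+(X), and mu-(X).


Step 1: Every measurable set is a union of atoms (the cells / points), so a Hahn decomposition is
  obtained by grouping atoms by sign: P = union of atoms with mu > 0, N = union of the remaining atoms.
  Atoms in P (indices): 2, 3, 4;  atoms in N (indices): 1, 5, 6
  Positive values: 2.57, 7.61, 4.12
  Negative values: -7.89, -0.86, -0.49
Step 2: mu+(X) = mu(P) = sum of positive atom values = 14.3
Step 3: mu-(X) = -mu(N) = sum of |negative atom values| = 9.24
Step 4: |mu|(X) = mu+(X) + mu-(X) = 14.3 + 9.24 = 23.54


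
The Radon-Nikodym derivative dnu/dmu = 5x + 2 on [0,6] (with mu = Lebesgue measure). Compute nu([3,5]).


nu(A) = integral_A (dnu/dmu) dmu = integral_3^5 (5x + 2) dx
Step 1: Antiderivative F(x) = (5/2)x^2 + 2x
Step 2: F(5) = (5/2)*5^2 + 2*5 = 62.5 + 10 = 72.5
Step 3: F(3) = (5/2)*3^2 + 2*3 = 22.5 + 6 = 28.5
Step 4: nu([3,5]) = F(5) - F(3) = 72.5 - 28.5 = 44


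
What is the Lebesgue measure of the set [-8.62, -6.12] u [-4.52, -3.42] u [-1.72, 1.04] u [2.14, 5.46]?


For pairwise disjoint intervals, m(union) = sum of lengths.
= (-6.12 - -8.62) + (-3.42 - -4.52) + (1.04 - -1.72) + (5.46 - 2.14)
= 2.5 + 1.1 + 2.76 + 3.32
= 9.68


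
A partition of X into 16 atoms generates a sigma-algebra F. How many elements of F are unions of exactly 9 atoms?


Each element of F is a union of some subset of the 16 atoms.
Elements that are unions of exactly 9 atoms correspond to 9-element subsets of the 16 atoms.
Count = C(16, 9) = 16! / (9! * 7!) = 11440.


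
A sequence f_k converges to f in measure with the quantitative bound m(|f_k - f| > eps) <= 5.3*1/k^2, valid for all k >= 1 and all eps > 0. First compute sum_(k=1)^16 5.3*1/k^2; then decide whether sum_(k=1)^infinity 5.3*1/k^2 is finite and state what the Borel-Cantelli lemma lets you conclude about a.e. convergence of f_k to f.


Step 1: List the terms 5.3*1/k^2 for k = 1 to 16:
  k=1: 5.3
  k=2: 1.325
  k=3: 0.588889
  k=4: 0.33125
  k=5: 0.212
  k=6: 0.147222
  k=7: 0.108163
  k=8: 0.082812
  k=9: 0.065432
  k=10: 0.053
  k=11: 0.043802
  k=12: 0.036806
  k=13: 0.031361
  k=14: 0.027041
  k=15: 0.023556
  k=16: 0.020703
Step 2: Partial sum = 5.3 + 1.325 + 0.588889 + 0.33125 + 0.212 + 0.147222 + 0.108163 + 0.082812 + 0.065432 + 0.053 + 0.043802 + 0.036806 + 0.031361 + 0.027041 + 0.023556 + 0.020703
     = 8.397037
Step 3: The full series sum_(k>=1) 5.3*1/k^2 converges (p-series with p = 2 > 1; a constant multiple of a convergent series converges).
Step 4: Fix eps > 0. Since sum_k m(|f_k - f| > eps) < infinity, the Borel-Cantelli lemma gives
        m(limsup_k {|f_k - f| > eps}) = 0, i.e. for a.e. x, |f_k(x) - f(x)| <= eps for all large k.
        Applying this with eps = 1/j for j = 1, 2, ... and intersecting the countably many full-measure sets,
        for a.e. x we get limsup_k |f_k(x) - f(x)| <= 1/j for every j, hence f_k -> f almost everywhere.
Conclusion: series converges; Borel-Cantelli yields f_k -> f a.e.


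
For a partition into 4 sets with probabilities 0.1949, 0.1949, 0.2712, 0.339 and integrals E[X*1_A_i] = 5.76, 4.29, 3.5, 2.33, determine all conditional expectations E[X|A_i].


For each cell A_i: E[X|A_i] = E[X*1_A_i] / P(A_i)
Step 1: E[X|A_1] = 5.76 / 0.1949 = 29.553617
Step 2: E[X|A_2] = 4.29 / 0.1949 = 22.011288
Step 3: E[X|A_3] = 3.5 / 0.2712 = 12.905605
Step 4: E[X|A_4] = 2.33 / 0.339 = 6.873156
Verification: E[X] = sum E[X*1_A_i] = 5.76 + 4.29 + 3.5 + 2.33 = 15.88


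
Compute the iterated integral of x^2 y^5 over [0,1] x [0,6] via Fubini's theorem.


By Fubini's theorem, the double integral factors as a product of single integrals:
Step 1: integral_0^1 x^2 dx = [x^3/3] from 0 to 1
     = 1^3/3 = 0.333333
Step 2: integral_0^6 y^5 dy = [y^6/6] from 0 to 6
     = 6^6/6 = 7776
Step 3: Double integral = 0.333333 * 7776 = 2592


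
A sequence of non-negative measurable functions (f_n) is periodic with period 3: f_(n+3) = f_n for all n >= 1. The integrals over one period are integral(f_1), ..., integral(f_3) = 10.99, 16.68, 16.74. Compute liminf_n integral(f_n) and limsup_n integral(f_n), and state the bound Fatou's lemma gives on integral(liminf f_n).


The sequence (integral(f_n)) is periodic with period 3, repeating the values 10.99, 16.68, 16.74 indefinitely.
Step 1: For a periodic sequence, every tail (a_m, a_(m+1), ...) contains all 3 period values infinitely often.
Step 2: Hence inf of every tail = min of the period values = min(10.99, 16.68, 16.74) = 10.99.
        liminf_n integral(f_n) = sup over m of (inf of tail from m) = 10.99.
Step 3: Similarly sup of every tail = max of the period values = 16.74.
        limsup_n integral(f_n) = 16.74.
Step 4: Fatou's lemma: integral(liminf_n f_n) <= liminf_n integral(f_n) = 10.99.
        So the integral of the pointwise liminf is at most 10.99.


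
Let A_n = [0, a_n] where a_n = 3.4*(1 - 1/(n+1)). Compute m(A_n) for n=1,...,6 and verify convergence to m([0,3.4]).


By continuity of measure from below: if A_n increases to A, then m(A_n) -> m(A).
Here A = [0, 3.4], so m(A) = 3.4
Step 1: a_1 = 3.4*(1 - 1/2) = 1.7, m(A_1) = 1.7
Step 2: a_2 = 3.4*(1 - 1/3) = 2.2667, m(A_2) = 2.2667
Step 3: a_3 = 3.4*(1 - 1/4) = 2.55, m(A_3) = 2.55
Step 4: a_4 = 3.4*(1 - 1/5) = 2.72, m(A_4) = 2.72
Step 5: a_5 = 3.4*(1 - 1/6) = 2.8333, m(A_5) = 2.8333
Step 6: a_6 = 3.4*(1 - 1/7) = 2.9143, m(A_6) = 2.9143
Limit: m(A_n) -> m([0,3.4]) = 3.4


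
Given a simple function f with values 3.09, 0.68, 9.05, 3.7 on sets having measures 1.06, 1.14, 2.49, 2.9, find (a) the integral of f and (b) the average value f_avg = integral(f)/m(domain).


Step 1: Integral = sum(value_i * measure_i)
= 3.09*1.06 + 0.68*1.14 + 9.05*2.49 + 3.7*2.9
= 3.2754 + 0.7752 + 22.5345 + 10.73
= 37.3151
Step 2: Total measure of domain = 1.06 + 1.14 + 2.49 + 2.9 = 7.59
Step 3: Average value = 37.3151 / 7.59 = 4.91635


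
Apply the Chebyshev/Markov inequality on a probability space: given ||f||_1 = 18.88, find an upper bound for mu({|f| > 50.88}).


Chebyshev/Markov inequality: mu(|f| > eps) <= (||f||_p / eps)^p
Step 1: ||f||_1 / eps = 18.88 / 50.88 = 0.371069
Step 2: Raise to power p = 1:
  (0.371069)^1 = 0.371069
Step 3: Therefore mu(|f| > 50.88) <= 0.371069


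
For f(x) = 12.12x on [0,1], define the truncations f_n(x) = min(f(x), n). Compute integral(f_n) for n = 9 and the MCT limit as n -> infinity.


f(x) = 12.12x on [0,1]; f_n(x) = min(12.12x, n). At n = 9:
Step 1: f(x) reaches 9 at x = 9/12.12 = 0.742574
Step 2: integral(f_9) = integral(12.12x, 0, 0.742574) + integral(9, 0.742574, 1)
       = 12.12*0.742574^2/2 + 9*(1 - 0.742574)
       = 3.341584 + 2.316832
       = 5.658416
Step 3: As n -> infinity, f_n increases to f, so by MCT integral(f_n) -> integral(f) = 12.12/2 = 6.06.
Convergence: integral(f_9) = 5.658416 -> 6.06 as n -> infinity


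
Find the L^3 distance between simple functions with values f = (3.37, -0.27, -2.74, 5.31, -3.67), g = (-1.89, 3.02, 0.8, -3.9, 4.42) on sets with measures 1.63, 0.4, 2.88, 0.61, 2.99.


Step 1: Compute differences f_i - g_i:
  3.37 - -1.89 = 5.26
  -0.27 - 3.02 = -3.29
  -2.74 - 0.8 = -3.54
  5.31 - -3.9 = 9.21
  -3.67 - 4.42 = -8.09
Step 2: Compute |diff|^3 * measure for each set:
  |5.26|^3 * 1.63 = 145.531576 * 1.63 = 237.216469
  |-3.29|^3 * 0.4 = 35.611289 * 0.4 = 14.244516
  |-3.54|^3 * 2.88 = 44.361864 * 2.88 = 127.762168
  |9.21|^3 * 0.61 = 781.229961 * 0.61 = 476.550276
  |-8.09|^3 * 2.99 = 529.475129 * 2.99 = 1583.130636
Step 3: Sum = 2438.904065
Step 4: ||f-g||_3 = (2438.904065)^(1/3) = 13.460615


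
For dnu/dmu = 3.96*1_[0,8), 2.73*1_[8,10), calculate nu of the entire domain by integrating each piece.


Integrate each piece of the Radon-Nikodym derivative:
Step 1: integral_0^8 3.96 dx = 3.96*(8-0) = 3.96*8 = 31.68
Step 2: integral_8^10 2.73 dx = 2.73*(10-8) = 2.73*2 = 5.46
Total: 31.68 + 5.46 = 37.14


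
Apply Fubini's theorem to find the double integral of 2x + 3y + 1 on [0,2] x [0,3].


By Fubini, integrate in x first, then y.
Step 1: Fix y, integrate over x in [0,2]:
  integral(2x + 3y + 1, x=0..2)
  = 2*(2^2 - 0^2)/2 + (3y + 1)*(2 - 0)
  = 4 + (3y + 1)*2
  = 4 + 6y + 2
  = 6 + 6y
Step 2: Integrate over y in [0,3]:
  integral(6 + 6y, y=0..3)
  = 6*3 + 6*(3^2 - 0^2)/2
  = 18 + 27
  = 45


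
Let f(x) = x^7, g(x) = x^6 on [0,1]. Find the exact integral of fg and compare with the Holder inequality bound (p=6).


Step 1: Exact integral of f*g = integral(x^13, 0, 1) = 1/14
     = 0.071429
Step 2: Holder bound with p=6, q=1.2:
  ||f||_p = (integral x^42 dx)^(1/6) = (1/43)^(1/6) = 0.534263
  ||g||_q = (integral x^7.2 dx)^(1/1.2) = (1/8.2)^(1/1.2) = 0.173176
Step 3: Holder bound = ||f||_p * ||g||_q = 0.534263 * 0.173176 = 0.092522
Verification: 0.071429 <= 0.092522 (Holder holds)


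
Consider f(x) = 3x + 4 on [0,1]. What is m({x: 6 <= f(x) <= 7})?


f^(-1)([6, 7]) = {x : 6 <= 3x + 4 <= 7}
Solving: (6 - 4)/3 <= x <= (7 - 4)/3
= [0.666667, 1]
Intersecting with [0,1]: [0.666667, 1]
Measure = 1 - 0.666667 = 0.333333


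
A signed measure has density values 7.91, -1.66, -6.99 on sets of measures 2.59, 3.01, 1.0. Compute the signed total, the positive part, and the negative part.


Step 1: Compute signed measure on each set:
  Set 1: 7.91 * 2.59 = 20.4869
  Set 2: -1.66 * 3.01 = -4.9966
  Set 3: -6.99 * 1.0 = -6.99
Step 2: Total signed measure = (20.4869) + (-4.9966) + (-6.99)
     = 8.5003
Step 3: Positive part mu+(X) = sum of positive contributions = 20.4869
Step 4: Negative part mu-(X) = |sum of negative contributions| = 11.9866


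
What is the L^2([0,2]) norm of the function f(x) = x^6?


Step 1: ||f||_2 = (integral_0^2 |x^6|^2 dx)^(1/2)
     = (integral_0^2 x^12 dx)^(1/2)
Step 2: integral_0^2 x^12 dx = [x^13/(13)] from 0 to 2 = 2^13/13
     = 8192/13 = 630.153846
Step 3: ||f||_2 = (630.153846)^(1/2) = 25.102865


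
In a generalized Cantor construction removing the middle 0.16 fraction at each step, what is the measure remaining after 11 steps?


Step 1: At each step, fraction remaining = 1 - 0.16 = 0.84
Step 2: After 11 steps, measure = (0.84)^11
Result = 0.146917


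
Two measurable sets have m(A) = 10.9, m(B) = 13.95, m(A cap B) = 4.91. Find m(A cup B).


By inclusion-exclusion: m(A u B) = m(A) + m(B) - m(A n B)
= 10.9 + 13.95 - 4.91
= 19.94


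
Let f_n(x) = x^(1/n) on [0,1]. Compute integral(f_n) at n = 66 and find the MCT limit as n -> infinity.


At n = 66: f_66(x) = x^(1/66).
Step 1: integral(x^(1/66), 0, 1) = [x^(1/66+1) / (1/66+1)] from 0 to 1
     = 1 / (1/66 + 1) = 1 / ((66+1)/66) = 66/(66+1)
     = 66/67 = 0.985075
Step 2: As n -> infinity, f_n(x) = x^(1/n) -> 1 for x in (0,1], and f_n is increasing in n.
By MCT, lim_n integral(f_n) = integral(lim_n f_n) = integral(1, 0, 1) = 1.
Step 3: Verify convergence: 66/67 = 0.985075 -> 1


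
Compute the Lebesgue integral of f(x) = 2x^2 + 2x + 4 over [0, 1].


The Lebesgue integral of a Riemann-integrable function agrees with the Riemann integral.
Antiderivative F(x) = (2/3)x^3 + (2/2)x^2 + 4x
F(1) = (2/3)*1^3 + (2/2)*1^2 + 4*1
     = (2/3)*1 + (2/2)*1 + 4*1
     = 0.666667 + 1 + 4
     = 5.666667
F(0) = 0.0
Integral = F(1) - F(0) = 5.666667 - 0.0 = 5.666667


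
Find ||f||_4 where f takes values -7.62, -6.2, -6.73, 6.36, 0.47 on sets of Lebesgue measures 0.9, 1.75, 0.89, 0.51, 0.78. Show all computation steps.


Step 1: Compute |f_i|^4 for each value:
  |-7.62|^4 = 3371.474547
  |-6.2|^4 = 1477.6336
  |-6.73|^4 = 2051.44679
  |6.36|^4 = 1636.17014
  |0.47|^4 = 0.048797
Step 2: Multiply by measures and sum:
  3371.474547 * 0.9 = 3034.327093
  1477.6336 * 1.75 = 2585.8588
  2051.44679 * 0.89 = 1825.787643
  1636.17014 * 0.51 = 834.446771
  0.048797 * 0.78 = 0.038062
Sum = 3034.327093 + 2585.8588 + 1825.787643 + 834.446771 + 0.038062 = 8280.458369
Step 3: Take the p-th root:
||f||_4 = (8280.458369)^(1/4) = 9.539236


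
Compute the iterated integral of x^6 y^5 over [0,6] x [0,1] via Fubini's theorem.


By Fubini's theorem, the double integral factors as a product of single integrals:
Step 1: integral_0^6 x^6 dx = [x^7/7] from 0 to 6
     = 6^7/7 = 39990.857143
Step 2: integral_0^1 y^5 dy = [y^6/6] from 0 to 1
     = 1^6/6 = 0.166667
Step 3: Double integral = 39990.857143 * 0.166667 = 6665.142857


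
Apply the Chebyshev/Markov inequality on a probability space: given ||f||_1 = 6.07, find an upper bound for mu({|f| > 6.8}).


Chebyshev/Markov inequality: mu(|f| > eps) <= (||f||_p / eps)^p
Step 1: ||f||_1 / eps = 6.07 / 6.8 = 0.892647
Step 2: Raise to power p = 1:
  (0.892647)^1 = 0.892647
Step 3: Therefore mu(|f| > 6.8) <= 0.892647


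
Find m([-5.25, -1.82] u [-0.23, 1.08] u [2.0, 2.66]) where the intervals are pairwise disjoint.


For pairwise disjoint intervals, m(union) = sum of lengths.
= (-1.82 - -5.25) + (1.08 - -0.23) + (2.66 - 2.0)
= 3.43 + 1.31 + 0.66
= 5.4


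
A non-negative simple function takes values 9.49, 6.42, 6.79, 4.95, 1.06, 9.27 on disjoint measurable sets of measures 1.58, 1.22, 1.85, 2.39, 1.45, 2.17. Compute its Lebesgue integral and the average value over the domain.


Step 1: Integral = sum(value_i * measure_i)
= 9.49*1.58 + 6.42*1.22 + 6.79*1.85 + 4.95*2.39 + 1.06*1.45 + 9.27*2.17
= 14.9942 + 7.8324 + 12.5615 + 11.8305 + 1.537 + 20.1159
= 68.8715
Step 2: Total measure of domain = 1.58 + 1.22 + 1.85 + 2.39 + 1.45 + 2.17 = 10.66
Step 3: Average value = 68.8715 / 10.66 = 6.460741


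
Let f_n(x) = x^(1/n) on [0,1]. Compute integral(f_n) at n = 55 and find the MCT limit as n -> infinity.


At n = 55: f_55(x) = x^(1/55).
Step 1: integral(x^(1/55), 0, 1) = [x^(1/55+1) / (1/55+1)] from 0 to 1
     = 1 / (1/55 + 1) = 1 / ((55+1)/55) = 55/(55+1)
     = 55/56 = 0.982143
Step 2: As n -> infinity, f_n(x) = x^(1/n) -> 1 for x in (0,1], and f_n is increasing in n.
By MCT, lim_n integral(f_n) = integral(lim_n f_n) = integral(1, 0, 1) = 1.
Step 3: Verify convergence: 55/56 = 0.982143 -> 1


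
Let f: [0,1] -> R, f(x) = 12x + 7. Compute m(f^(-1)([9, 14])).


f^(-1)([9, 14]) = {x : 9 <= 12x + 7 <= 14}
Solving: (9 - 7)/12 <= x <= (14 - 7)/12
= [0.166667, 0.583333]
Intersecting with [0,1]: [0.166667, 0.583333]
Measure = 0.583333 - 0.166667 = 0.416667


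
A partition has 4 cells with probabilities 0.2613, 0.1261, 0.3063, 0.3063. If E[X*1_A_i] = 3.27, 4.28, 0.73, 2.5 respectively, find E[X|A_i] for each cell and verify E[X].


For each cell A_i: E[X|A_i] = E[X*1_A_i] / P(A_i)
Step 1: E[X|A_1] = 3.27 / 0.2613 = 12.514351
Step 2: E[X|A_2] = 4.28 / 0.1261 = 33.941316
Step 3: E[X|A_3] = 0.73 / 0.3063 = 2.383284
Step 4: E[X|A_4] = 2.5 / 0.3063 = 8.161933
Verification: E[X] = sum E[X*1_A_i] = 3.27 + 4.28 + 0.73 + 2.5 = 10.78


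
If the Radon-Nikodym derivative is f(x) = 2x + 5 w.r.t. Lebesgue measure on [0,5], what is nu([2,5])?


nu(A) = integral_A (dnu/dmu) dmu = integral_2^5 (2x + 5) dx
Step 1: Antiderivative F(x) = (2/2)x^2 + 5x
Step 2: F(5) = (2/2)*5^2 + 5*5 = 25 + 25 = 50
Step 3: F(2) = (2/2)*2^2 + 5*2 = 4 + 10 = 14
Step 4: nu([2,5]) = F(5) - F(2) = 50 - 14 = 36


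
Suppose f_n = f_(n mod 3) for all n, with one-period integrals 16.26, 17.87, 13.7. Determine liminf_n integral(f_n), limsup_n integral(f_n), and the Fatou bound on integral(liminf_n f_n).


The sequence (integral(f_n)) is periodic with period 3, repeating the values 16.26, 17.87, 13.7 indefinitely.
Step 1: For a periodic sequence, every tail (a_m, a_(m+1), ...) contains all 3 period values infinitely often.
Step 2: Hence inf of every tail = min of the period values = min(16.26, 17.87, 13.7) = 13.7.
        liminf_n integral(f_n) = sup over m of (inf of tail from m) = 13.7.
Step 3: Similarly sup of every tail = max of the period values = 17.87.
        limsup_n integral(f_n) = 17.87.
Step 4: Fatou's lemma: integral(liminf_n f_n) <= liminf_n integral(f_n) = 13.7.
        So the integral of the pointwise liminf is at most 13.7.


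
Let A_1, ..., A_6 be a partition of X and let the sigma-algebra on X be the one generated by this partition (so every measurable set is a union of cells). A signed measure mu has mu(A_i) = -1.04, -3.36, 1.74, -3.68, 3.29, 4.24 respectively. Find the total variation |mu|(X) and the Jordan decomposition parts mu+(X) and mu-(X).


Step 1: Every measurable set is a union of atoms (the cells / points), so a Hahn decomposition is
  obtained by grouping atoms by sign: P = union of atoms with mu > 0, N = union of the remaining atoms.
  Atoms in P (indices): 3, 5, 6;  atoms in N (indices): 1, 2, 4
  Positive values: 1.74, 3.29, 4.24
  Negative values: -1.04, -3.36, -3.68
Step 2: mu+(X) = mu(P) = sum of positive atom values = 9.27
Step 3: mu-(X) = -mu(N) = sum of |negative atom values| = 8.08
Step 4: |mu|(X) = mu+(X) + mu-(X) = 9.27 + 8.08 = 17.35


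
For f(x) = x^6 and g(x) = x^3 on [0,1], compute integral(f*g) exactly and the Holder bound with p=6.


Step 1: Exact integral of f*g = integral(x^9, 0, 1) = 1/10
     = 0.1
Step 2: Holder bound with p=6, q=1.2:
  ||f||_p = (integral x^36 dx)^(1/6) = (1/37)^(1/6) = 0.547814
  ||g||_q = (integral x^3.6 dx)^(1/1.2) = (1/4.6)^(1/1.2) = 0.280351
Step 3: Holder bound = ||f||_p * ||g||_q = 0.547814 * 0.280351 = 0.15358
Verification: 0.1 <= 0.15358 (Holder holds)


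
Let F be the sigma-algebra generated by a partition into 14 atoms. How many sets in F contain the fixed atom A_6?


Each element of F is a union of some subset S of the 14 atoms.
The element contains A_6 iff A_6 is in S.
So we count subsets S of {A_1,...,A_14} with A_6 in S: choose freely among the other 13 atoms.
Count = 2^(14-1) = 2^13 = 8192.


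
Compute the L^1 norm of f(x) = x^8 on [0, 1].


Step 1: ||f||_1 = (integral_0^1 |x^8|^1 dx)^(1/1)
     = (integral_0^1 x^8 dx)^(1/1)
Step 2: integral_0^1 x^8 dx = [x^9/(9)] from 0 to 1 = 1^9/9
     = 1/9 = 0.111111
Step 3: ||f||_1 = (0.111111)^(1/1) = 0.111111


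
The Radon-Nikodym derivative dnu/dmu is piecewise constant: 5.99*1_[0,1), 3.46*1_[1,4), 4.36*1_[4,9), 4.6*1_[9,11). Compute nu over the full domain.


Integrate each piece of the Radon-Nikodym derivative:
Step 1: integral_0^1 5.99 dx = 5.99*(1-0) = 5.99*1 = 5.99
Step 2: integral_1^4 3.46 dx = 3.46*(4-1) = 3.46*3 = 10.38
Step 3: integral_4^9 4.36 dx = 4.36*(9-4) = 4.36*5 = 21.8
Step 4: integral_9^11 4.6 dx = 4.6*(11-9) = 4.6*2 = 9.2
Total: 5.99 + 10.38 + 21.8 + 9.2 = 47.37


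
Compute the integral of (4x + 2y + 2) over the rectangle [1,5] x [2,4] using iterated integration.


By Fubini, integrate in x first, then y.
Step 1: Fix y, integrate over x in [1,5]:
  integral(4x + 2y + 2, x=1..5)
  = 4*(5^2 - 1^2)/2 + (2y + 2)*(5 - 1)
  = 48 + (2y + 2)*4
  = 48 + 8y + 8
  = 56 + 8y
Step 2: Integrate over y in [2,4]:
  integral(56 + 8y, y=2..4)
  = 56*2 + 8*(4^2 - 2^2)/2
  = 112 + 48
  = 160
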